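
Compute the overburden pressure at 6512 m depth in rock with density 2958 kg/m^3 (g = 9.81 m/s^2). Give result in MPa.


P = rho * g * z / 1e6
= 2958 * 9.81 * 6512 / 1e6
= 188965085.76 / 1e6
= 188.9651 MPa

188.9651


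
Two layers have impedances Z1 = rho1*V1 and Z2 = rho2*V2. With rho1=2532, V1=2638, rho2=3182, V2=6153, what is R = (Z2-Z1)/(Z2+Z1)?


Z1 = 2532 * 2638 = 6679416
Z2 = 3182 * 6153 = 19578846
R = (19578846 - 6679416) / (19578846 + 6679416) = 12899430 / 26258262 = 0.4913

0.4913


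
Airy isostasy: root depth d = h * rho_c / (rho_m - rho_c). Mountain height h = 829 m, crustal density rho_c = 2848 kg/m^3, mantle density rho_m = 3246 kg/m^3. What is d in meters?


rho_m - rho_c = 3246 - 2848 = 398
d = 829 * 2848 / 398
= 2360992 / 398
= 5932.14 m

5932.14


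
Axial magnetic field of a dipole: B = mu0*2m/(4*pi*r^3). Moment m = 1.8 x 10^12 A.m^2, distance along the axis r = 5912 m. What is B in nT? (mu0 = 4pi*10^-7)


m = 1.8 x 10^12 = 1800000000000 A.m^2
2m = 3600000000000 A.m^2
r^3 = 5912^3 = 206634710528
B = (4pi*10^-7) * 3600000000000 / (4*pi * 206634710528) * 1e9
= 4523893.421169 / 2596648354285.67 * 1e9
= 1742.2049 nT

1742.2049


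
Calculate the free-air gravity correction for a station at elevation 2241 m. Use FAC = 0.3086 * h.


FAC = 0.3086 * h
= 0.3086 * 2241
= 691.5726 mGal

691.5726


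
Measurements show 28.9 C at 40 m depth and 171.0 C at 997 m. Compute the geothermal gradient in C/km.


dT = 171.0 - 28.9 = 142.1 C
dz = 997 - 40 = 957 m
gradient = dT/dz * 1000 = 142.1/957 * 1000 = 148.4848 C/km

148.4848


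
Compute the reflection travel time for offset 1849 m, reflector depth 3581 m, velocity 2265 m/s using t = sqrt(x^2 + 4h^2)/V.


x^2 + 4h^2 = 1849^2 + 4*3581^2 = 3418801 + 51294244 = 54713045
sqrt(54713045) = 7396.8267
t = 7396.8267 / 2265 = 3.2657 s

3.2657


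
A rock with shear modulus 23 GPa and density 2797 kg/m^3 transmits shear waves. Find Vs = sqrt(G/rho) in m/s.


Convert G to Pa: G = 23e9 Pa
Compute G/rho = 23e9 / 2797 = 8223096.1745
Vs = sqrt(8223096.1745) = 2867.59 m/s

2867.59


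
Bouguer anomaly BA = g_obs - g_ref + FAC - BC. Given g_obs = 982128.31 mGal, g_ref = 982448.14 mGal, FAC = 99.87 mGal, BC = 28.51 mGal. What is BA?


BA = g_obs - g_ref + FAC - BC
= 982128.31 - 982448.14 + 99.87 - 28.51
= -248.47 mGal

-248.47


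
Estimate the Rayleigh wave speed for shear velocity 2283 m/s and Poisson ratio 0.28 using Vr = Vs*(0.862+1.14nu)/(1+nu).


Numerator factor = 0.862 + 1.14*0.28 = 1.1812
Denominator = 1 + 0.28 = 1.28
Vr = 2283 * 1.1812 / 1.28 = 2106.78 m/s

2106.78


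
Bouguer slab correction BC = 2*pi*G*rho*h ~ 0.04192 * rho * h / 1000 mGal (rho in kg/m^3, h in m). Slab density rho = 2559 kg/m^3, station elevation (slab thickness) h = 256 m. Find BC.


BC = 0.04192 * rho * h / 1000
= 0.04192 * 2559 * 256 / 1000
= 27.462 mGal

27.462


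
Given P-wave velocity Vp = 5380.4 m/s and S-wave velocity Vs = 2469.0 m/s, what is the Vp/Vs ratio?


Vp/Vs = 5380.4 / 2469.0
= 2.1792

2.1792


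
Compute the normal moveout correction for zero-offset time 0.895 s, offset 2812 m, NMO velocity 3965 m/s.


x/Vnmo = 2812/3965 = 0.709206
(x/Vnmo)^2 = 0.502973
t0^2 = 0.801025
sqrt(0.801025 + 0.502973) = 1.141927
dt = 1.141927 - 0.895 = 0.246927

0.246927


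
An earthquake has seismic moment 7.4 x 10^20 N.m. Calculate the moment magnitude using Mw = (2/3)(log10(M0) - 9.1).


log10(M0) = log10(7.4 x 10^20) = 20.8692
Mw = 2/3 * (20.8692 - 9.1)
= 2/3 * 11.7692
= 7.85

7.85


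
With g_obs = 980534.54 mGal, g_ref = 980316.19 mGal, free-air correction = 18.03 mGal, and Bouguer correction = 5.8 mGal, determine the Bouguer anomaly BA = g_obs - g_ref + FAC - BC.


BA = g_obs - g_ref + FAC - BC
= 980534.54 - 980316.19 + 18.03 - 5.8
= 230.58 mGal

230.58


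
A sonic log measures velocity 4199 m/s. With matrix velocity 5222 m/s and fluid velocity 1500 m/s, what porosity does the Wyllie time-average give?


1/V - 1/Vm = 1/4199 - 1/5222 = 4.665e-05
1/Vf - 1/Vm = 1/1500 - 1/5222 = 0.00047517
phi = 4.665e-05 / 0.00047517 = 0.0982

0.0982


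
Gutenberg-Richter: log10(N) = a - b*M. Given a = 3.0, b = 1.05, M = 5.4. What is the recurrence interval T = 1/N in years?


log10(N) = 3.0 - 1.05*5.4 = -2.67
N = 10^-2.67 = 0.002138
T = 1/N = 1/0.002138 = 467.7351 years

467.7351


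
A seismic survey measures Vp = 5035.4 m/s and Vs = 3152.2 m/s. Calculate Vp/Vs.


Vp/Vs = 5035.4 / 3152.2
= 1.5974

1.5974


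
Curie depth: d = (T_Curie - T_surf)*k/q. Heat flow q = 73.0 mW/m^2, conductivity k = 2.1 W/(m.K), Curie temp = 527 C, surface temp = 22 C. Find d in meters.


T_Curie - T_surf = 527 - 22 = 505 C
Convert q to W/m^2: 73.0 mW/m^2 = 0.073 W/m^2
d = 505 * 2.1 / 0.073 = 14527.4 m

14527.4


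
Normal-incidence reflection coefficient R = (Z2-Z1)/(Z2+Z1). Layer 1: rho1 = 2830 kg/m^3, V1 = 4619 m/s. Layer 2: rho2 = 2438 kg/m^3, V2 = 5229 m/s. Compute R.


Z1 = 2830 * 4619 = 13071770
Z2 = 2438 * 5229 = 12748302
R = (12748302 - 13071770) / (12748302 + 13071770) = -323468 / 25820072 = -0.0125

-0.0125


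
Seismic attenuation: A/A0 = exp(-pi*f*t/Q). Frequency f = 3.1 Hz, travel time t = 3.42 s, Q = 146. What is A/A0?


pi*f*t/Q = pi*3.1*3.42/146 = 0.228131
A/A0 = exp(-0.228131) = 0.79602

0.79602


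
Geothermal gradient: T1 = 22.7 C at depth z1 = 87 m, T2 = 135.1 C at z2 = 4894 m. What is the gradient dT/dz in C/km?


dT = 135.1 - 22.7 = 112.4 C
dz = 4894 - 87 = 4807 m
gradient = dT/dz * 1000 = 112.4/4807 * 1000 = 23.3826 C/km

23.3826


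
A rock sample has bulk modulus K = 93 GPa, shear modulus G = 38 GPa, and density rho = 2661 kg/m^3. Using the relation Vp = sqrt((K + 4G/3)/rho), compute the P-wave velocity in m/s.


First compute the effective modulus:
K + 4G/3 = 93e9 + 4*38e9/3 = 143666666666.67 Pa
Then divide by density:
143666666666.67 / 2661 = 53989728.1724 Pa/(kg/m^3)
Take the square root:
Vp = sqrt(53989728.1724) = 7347.77 m/s

7347.77


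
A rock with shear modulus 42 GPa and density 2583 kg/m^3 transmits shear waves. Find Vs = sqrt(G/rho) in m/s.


Convert G to Pa: G = 42e9 Pa
Compute G/rho = 42e9 / 2583 = 16260162.6016
Vs = sqrt(16260162.6016) = 4032.39 m/s

4032.39


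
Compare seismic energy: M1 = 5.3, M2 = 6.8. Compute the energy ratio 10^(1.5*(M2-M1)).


M2 - M1 = 6.8 - 5.3 = 1.5
1.5 * 1.5 = 2.25
ratio = 10^2.25 = 177.83

177.83


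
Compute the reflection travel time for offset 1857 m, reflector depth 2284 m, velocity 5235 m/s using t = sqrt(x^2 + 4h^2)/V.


x^2 + 4h^2 = 1857^2 + 4*2284^2 = 3448449 + 20866624 = 24315073
sqrt(24315073) = 4931.0316
t = 4931.0316 / 5235 = 0.9419 s

0.9419


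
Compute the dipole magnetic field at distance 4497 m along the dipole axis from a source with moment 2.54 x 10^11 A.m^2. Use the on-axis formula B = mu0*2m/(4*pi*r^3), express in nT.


m = 2.54 x 10^11 = 254000000000 A.m^2
2m = 508000000000 A.m^2
r^3 = 4497^3 = 90942871473
B = (4pi*10^-7) * 508000000000 / (4*pi * 90942871473) * 1e9
= 638371.627209 / 1142821827663.75 * 1e9
= 558.5924 nT

558.5924


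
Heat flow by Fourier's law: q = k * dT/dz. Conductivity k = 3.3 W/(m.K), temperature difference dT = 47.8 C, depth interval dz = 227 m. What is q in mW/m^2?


q = k * dT / dz * 1000
= 3.3 * 47.8 / 227 * 1000
= 0.69489 * 1000
= 694.8899 mW/m^2

694.8899


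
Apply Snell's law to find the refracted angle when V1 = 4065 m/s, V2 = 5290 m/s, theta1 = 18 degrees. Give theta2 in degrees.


sin(theta1) = sin(18 deg) = 0.309017
sin(theta2) = V2/V1 * sin(theta1) = 5290/4065 * 0.309017 = 0.40214
theta2 = arcsin(0.40214) = 23.712 degrees

23.712


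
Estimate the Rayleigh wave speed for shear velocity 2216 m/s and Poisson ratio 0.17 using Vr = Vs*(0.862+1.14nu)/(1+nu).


Numerator factor = 0.862 + 1.14*0.17 = 1.0558
Denominator = 1 + 0.17 = 1.17
Vr = 2216 * 1.0558 / 1.17 = 1999.7 m/s

1999.7


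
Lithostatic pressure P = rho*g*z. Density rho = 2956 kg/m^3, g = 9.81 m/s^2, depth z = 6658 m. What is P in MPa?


P = rho * g * z / 1e6
= 2956 * 9.81 * 6658 / 1e6
= 193071080.88 / 1e6
= 193.0711 MPa

193.0711


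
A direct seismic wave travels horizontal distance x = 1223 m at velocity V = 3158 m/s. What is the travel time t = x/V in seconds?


t = x / V
= 1223 / 3158
= 0.3873 s

0.3873


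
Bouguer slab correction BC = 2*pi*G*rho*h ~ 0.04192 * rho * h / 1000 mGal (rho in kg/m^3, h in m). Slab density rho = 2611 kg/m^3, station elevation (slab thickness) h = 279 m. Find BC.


BC = 0.04192 * rho * h / 1000
= 0.04192 * 2611 * 279 / 1000
= 30.5374 mGal

30.5374


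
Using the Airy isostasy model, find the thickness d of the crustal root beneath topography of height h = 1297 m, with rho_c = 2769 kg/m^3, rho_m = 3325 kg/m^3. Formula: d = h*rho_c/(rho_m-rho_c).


rho_m - rho_c = 3325 - 2769 = 556
d = 1297 * 2769 / 556
= 3591393 / 556
= 6459.34 m

6459.34


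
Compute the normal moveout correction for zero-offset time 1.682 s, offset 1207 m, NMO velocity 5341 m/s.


x/Vnmo = 1207/5341 = 0.225988
(x/Vnmo)^2 = 0.05107
t0^2 = 2.829124
sqrt(2.829124 + 0.05107) = 1.697114
dt = 1.697114 - 1.682 = 0.015114

0.015114


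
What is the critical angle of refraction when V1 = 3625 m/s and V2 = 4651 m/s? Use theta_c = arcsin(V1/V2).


V1/V2 = 3625/4651 = 0.779402
theta_c = arcsin(0.779402) = 51.2059 degrees

51.2059


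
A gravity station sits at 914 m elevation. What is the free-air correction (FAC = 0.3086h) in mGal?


FAC = 0.3086 * h
= 0.3086 * 914
= 282.0604 mGal

282.0604


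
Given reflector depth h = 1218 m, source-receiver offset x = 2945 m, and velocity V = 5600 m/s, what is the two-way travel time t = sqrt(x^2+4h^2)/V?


x^2 + 4h^2 = 2945^2 + 4*1218^2 = 8673025 + 5934096 = 14607121
sqrt(14607121) = 3821.9263
t = 3821.9263 / 5600 = 0.6825 s

0.6825


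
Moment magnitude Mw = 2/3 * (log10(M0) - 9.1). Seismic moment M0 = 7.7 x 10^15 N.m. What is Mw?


log10(M0) = log10(7.7 x 10^15) = 15.8865
Mw = 2/3 * (15.8865 - 9.1)
= 2/3 * 6.7865
= 4.52

4.52


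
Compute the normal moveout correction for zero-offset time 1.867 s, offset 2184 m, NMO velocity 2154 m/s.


x/Vnmo = 2184/2154 = 1.013928
(x/Vnmo)^2 = 1.028049
t0^2 = 3.485689
sqrt(3.485689 + 1.028049) = 2.124556
dt = 2.124556 - 1.867 = 0.257556

0.257556


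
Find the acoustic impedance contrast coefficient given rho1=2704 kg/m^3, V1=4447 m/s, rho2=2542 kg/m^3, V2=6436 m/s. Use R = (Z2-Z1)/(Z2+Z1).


Z1 = 2704 * 4447 = 12024688
Z2 = 2542 * 6436 = 16360312
R = (16360312 - 12024688) / (16360312 + 12024688) = 4335624 / 28385000 = 0.1527

0.1527


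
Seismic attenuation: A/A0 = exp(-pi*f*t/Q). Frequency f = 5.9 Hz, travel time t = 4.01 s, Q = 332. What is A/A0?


pi*f*t/Q = pi*5.9*4.01/332 = 0.223876
A/A0 = exp(-0.223876) = 0.799414

0.799414


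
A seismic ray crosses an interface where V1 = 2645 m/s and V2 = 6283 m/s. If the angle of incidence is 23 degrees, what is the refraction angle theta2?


sin(theta1) = sin(23 deg) = 0.390731
sin(theta2) = V2/V1 * sin(theta1) = 6283/2645 * 0.390731 = 0.928153
theta2 = arcsin(0.928153) = 68.1486 degrees

68.1486


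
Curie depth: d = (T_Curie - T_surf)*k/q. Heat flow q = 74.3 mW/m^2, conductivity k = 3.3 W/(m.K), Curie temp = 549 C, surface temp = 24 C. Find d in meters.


T_Curie - T_surf = 549 - 24 = 525 C
Convert q to W/m^2: 74.3 mW/m^2 = 0.0743 W/m^2
d = 525 * 3.3 / 0.0743 = 23317.63 m

23317.63


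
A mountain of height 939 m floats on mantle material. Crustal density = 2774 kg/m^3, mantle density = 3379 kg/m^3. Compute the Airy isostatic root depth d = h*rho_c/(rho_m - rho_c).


rho_m - rho_c = 3379 - 2774 = 605
d = 939 * 2774 / 605
= 2604786 / 605
= 4305.43 m

4305.43


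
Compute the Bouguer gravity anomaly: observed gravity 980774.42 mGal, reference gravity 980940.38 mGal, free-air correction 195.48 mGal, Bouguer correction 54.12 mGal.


BA = g_obs - g_ref + FAC - BC
= 980774.42 - 980940.38 + 195.48 - 54.12
= -24.6 mGal

-24.6


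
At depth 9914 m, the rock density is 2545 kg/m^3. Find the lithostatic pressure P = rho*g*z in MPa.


P = rho * g * z / 1e6
= 2545 * 9.81 * 9914 / 1e6
= 247517385.3 / 1e6
= 247.5174 MPa

247.5174


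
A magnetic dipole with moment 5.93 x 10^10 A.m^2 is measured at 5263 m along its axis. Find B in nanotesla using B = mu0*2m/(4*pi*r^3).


m = 5.93 x 10^10 = 59300000000 A.m^2
2m = 118600000000 A.m^2
r^3 = 5263^3 = 145780726447
B = (4pi*10^-7) * 118600000000 / (4*pi * 145780726447) * 1e9
= 149037.155486 / 1831934636963.51 * 1e9
= 81.3551 nT

81.3551


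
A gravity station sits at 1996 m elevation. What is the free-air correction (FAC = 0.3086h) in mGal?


FAC = 0.3086 * h
= 0.3086 * 1996
= 615.9656 mGal

615.9656


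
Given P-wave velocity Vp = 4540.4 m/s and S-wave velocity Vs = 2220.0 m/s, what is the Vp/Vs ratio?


Vp/Vs = 4540.4 / 2220.0
= 2.0452

2.0452


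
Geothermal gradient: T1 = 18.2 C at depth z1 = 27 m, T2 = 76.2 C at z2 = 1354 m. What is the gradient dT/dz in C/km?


dT = 76.2 - 18.2 = 58.0 C
dz = 1354 - 27 = 1327 m
gradient = dT/dz * 1000 = 58.0/1327 * 1000 = 43.7076 C/km

43.7076


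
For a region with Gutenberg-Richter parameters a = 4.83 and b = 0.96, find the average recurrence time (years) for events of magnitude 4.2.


log10(N) = 4.83 - 0.96*4.2 = 0.798
N = 10^0.798 = 6.280584
T = 1/N = 1/6.280584 = 0.1592 years

0.1592


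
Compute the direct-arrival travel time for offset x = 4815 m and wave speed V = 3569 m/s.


t = x / V
= 4815 / 3569
= 1.3491 s

1.3491


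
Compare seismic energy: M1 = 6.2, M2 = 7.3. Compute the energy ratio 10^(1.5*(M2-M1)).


M2 - M1 = 7.3 - 6.2 = 1.1
1.5 * 1.1 = 1.65
ratio = 10^1.65 = 44.67

44.67


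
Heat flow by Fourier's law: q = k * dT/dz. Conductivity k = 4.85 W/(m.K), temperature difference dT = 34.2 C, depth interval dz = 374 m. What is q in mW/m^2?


q = k * dT / dz * 1000
= 4.85 * 34.2 / 374 * 1000
= 0.443503 * 1000
= 443.5027 mW/m^2

443.5027


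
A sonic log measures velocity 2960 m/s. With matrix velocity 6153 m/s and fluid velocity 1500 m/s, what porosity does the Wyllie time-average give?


1/V - 1/Vm = 1/2960 - 1/6153 = 0.00017532
1/Vf - 1/Vm = 1/1500 - 1/6153 = 0.00050414
phi = 0.00017532 / 0.00050414 = 0.3477

0.3477


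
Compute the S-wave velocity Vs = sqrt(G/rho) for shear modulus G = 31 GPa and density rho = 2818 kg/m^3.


Convert G to Pa: G = 31e9 Pa
Compute G/rho = 31e9 / 2818 = 11000709.7232
Vs = sqrt(11000709.7232) = 3316.73 m/s

3316.73


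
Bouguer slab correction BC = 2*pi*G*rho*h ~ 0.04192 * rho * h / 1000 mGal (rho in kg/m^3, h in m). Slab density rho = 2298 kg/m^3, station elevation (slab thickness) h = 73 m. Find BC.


BC = 0.04192 * rho * h / 1000
= 0.04192 * 2298 * 73 / 1000
= 7.0322 mGal

7.0322


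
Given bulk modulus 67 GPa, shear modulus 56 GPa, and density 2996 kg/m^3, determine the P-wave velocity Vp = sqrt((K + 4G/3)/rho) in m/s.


First compute the effective modulus:
K + 4G/3 = 67e9 + 4*56e9/3 = 141666666666.67 Pa
Then divide by density:
141666666666.67 / 2996 = 47285269.2479 Pa/(kg/m^3)
Take the square root:
Vp = sqrt(47285269.2479) = 6876.43 m/s

6876.43


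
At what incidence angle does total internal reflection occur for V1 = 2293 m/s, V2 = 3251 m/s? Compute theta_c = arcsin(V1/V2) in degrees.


V1/V2 = 2293/3251 = 0.705321
theta_c = arcsin(0.705321) = 44.8555 degrees

44.8555


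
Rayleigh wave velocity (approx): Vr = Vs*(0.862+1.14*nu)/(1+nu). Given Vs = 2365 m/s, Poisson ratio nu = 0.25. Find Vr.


Numerator factor = 0.862 + 1.14*0.25 = 1.147
Denominator = 1 + 0.25 = 1.25
Vr = 2365 * 1.147 / 1.25 = 2170.12 m/s

2170.12


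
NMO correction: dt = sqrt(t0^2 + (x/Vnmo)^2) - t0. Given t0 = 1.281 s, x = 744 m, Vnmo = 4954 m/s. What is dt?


x/Vnmo = 744/4954 = 0.150182
(x/Vnmo)^2 = 0.022555
t0^2 = 1.640961
sqrt(1.640961 + 0.022555) = 1.289773
dt = 1.289773 - 1.281 = 0.008773

0.008773


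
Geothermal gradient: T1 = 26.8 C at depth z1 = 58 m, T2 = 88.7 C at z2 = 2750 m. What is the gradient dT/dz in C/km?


dT = 88.7 - 26.8 = 61.9 C
dz = 2750 - 58 = 2692 m
gradient = dT/dz * 1000 = 61.9/2692 * 1000 = 22.9941 C/km

22.9941


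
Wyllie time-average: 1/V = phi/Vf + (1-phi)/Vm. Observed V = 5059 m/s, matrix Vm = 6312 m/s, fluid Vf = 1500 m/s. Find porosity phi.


1/V - 1/Vm = 1/5059 - 1/6312 = 3.924e-05
1/Vf - 1/Vm = 1/1500 - 1/6312 = 0.00050824
phi = 3.924e-05 / 0.00050824 = 0.0772

0.0772


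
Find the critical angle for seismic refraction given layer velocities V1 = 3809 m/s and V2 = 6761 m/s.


V1/V2 = 3809/6761 = 0.563378
theta_c = arcsin(0.563378) = 34.2897 degrees

34.2897


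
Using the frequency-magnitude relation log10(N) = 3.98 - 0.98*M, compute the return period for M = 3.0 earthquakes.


log10(N) = 3.98 - 0.98*3.0 = 1.04
N = 10^1.04 = 10.964782
T = 1/N = 1/10.964782 = 0.0912 years

0.0912


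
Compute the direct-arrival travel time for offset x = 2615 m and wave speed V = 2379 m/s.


t = x / V
= 2615 / 2379
= 1.0992 s

1.0992


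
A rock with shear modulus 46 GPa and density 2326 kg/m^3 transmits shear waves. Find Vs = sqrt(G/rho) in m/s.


Convert G to Pa: G = 46e9 Pa
Compute G/rho = 46e9 / 2326 = 19776440.2408
Vs = sqrt(19776440.2408) = 4447.07 m/s

4447.07


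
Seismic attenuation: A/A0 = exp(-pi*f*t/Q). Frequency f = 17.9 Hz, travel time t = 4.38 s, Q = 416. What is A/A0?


pi*f*t/Q = pi*17.9*4.38/416 = 0.592084
A/A0 = exp(-0.592084) = 0.553173

0.553173


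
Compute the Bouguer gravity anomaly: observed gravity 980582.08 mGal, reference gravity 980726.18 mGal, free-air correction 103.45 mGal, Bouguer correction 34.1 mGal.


BA = g_obs - g_ref + FAC - BC
= 980582.08 - 980726.18 + 103.45 - 34.1
= -74.75 mGal

-74.75


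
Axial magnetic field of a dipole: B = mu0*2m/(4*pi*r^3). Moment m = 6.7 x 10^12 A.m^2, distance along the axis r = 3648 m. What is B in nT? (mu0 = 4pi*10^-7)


m = 6.7 x 10^12 = 6700000000000 A.m^2
2m = 13400000000000 A.m^2
r^3 = 3648^3 = 48547233792
B = (4pi*10^-7) * 13400000000000 / (4*pi * 48547233792) * 1e9
= 16838936.623241 / 610062532132.21 * 1e9
= 27601.9846 nT

27601.9846


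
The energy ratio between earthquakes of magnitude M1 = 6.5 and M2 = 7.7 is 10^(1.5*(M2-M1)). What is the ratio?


M2 - M1 = 7.7 - 6.5 = 1.2
1.5 * 1.2 = 1.8
ratio = 10^1.8 = 63.1

63.1


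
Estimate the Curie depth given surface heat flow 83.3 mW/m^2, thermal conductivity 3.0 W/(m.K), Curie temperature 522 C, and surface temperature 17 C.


T_Curie - T_surf = 522 - 17 = 505 C
Convert q to W/m^2: 83.3 mW/m^2 = 0.0833 W/m^2
d = 505 * 3.0 / 0.0833 = 18187.27 m

18187.27


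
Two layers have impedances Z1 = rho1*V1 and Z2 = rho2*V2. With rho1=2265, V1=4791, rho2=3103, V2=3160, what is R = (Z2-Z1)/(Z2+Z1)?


Z1 = 2265 * 4791 = 10851615
Z2 = 3103 * 3160 = 9805480
R = (9805480 - 10851615) / (9805480 + 10851615) = -1046135 / 20657095 = -0.0506

-0.0506


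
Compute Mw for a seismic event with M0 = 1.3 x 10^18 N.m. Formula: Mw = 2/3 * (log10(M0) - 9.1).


log10(M0) = log10(1.3 x 10^18) = 18.1139
Mw = 2/3 * (18.1139 - 9.1)
= 2/3 * 9.0139
= 6.01

6.01


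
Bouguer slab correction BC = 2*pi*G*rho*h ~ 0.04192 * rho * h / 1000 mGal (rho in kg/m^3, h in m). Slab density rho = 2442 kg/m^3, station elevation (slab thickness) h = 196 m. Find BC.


BC = 0.04192 * rho * h / 1000
= 0.04192 * 2442 * 196 / 1000
= 20.0643 mGal

20.0643


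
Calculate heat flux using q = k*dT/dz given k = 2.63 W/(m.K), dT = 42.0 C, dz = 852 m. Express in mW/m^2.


q = k * dT / dz * 1000
= 2.63 * 42.0 / 852 * 1000
= 0.129648 * 1000
= 129.6479 mW/m^2

129.6479


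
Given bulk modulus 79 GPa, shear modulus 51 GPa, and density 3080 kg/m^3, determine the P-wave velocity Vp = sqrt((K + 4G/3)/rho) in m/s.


First compute the effective modulus:
K + 4G/3 = 79e9 + 4*51e9/3 = 147000000000.0 Pa
Then divide by density:
147000000000.0 / 3080 = 47727272.7273 Pa/(kg/m^3)
Take the square root:
Vp = sqrt(47727272.7273) = 6908.49 m/s

6908.49


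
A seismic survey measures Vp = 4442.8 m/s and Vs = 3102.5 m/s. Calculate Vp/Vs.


Vp/Vs = 4442.8 / 3102.5
= 1.432

1.432


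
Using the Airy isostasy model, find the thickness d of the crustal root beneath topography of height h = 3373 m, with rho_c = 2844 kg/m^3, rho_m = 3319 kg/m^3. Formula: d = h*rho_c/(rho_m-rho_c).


rho_m - rho_c = 3319 - 2844 = 475
d = 3373 * 2844 / 475
= 9592812 / 475
= 20195.39 m

20195.39


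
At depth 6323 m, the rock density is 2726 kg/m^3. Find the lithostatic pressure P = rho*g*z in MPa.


P = rho * g * z / 1e6
= 2726 * 9.81 * 6323 / 1e6
= 169090045.38 / 1e6
= 169.09 MPa

169.09


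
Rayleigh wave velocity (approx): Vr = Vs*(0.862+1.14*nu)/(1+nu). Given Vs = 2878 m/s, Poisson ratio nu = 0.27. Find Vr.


Numerator factor = 0.862 + 1.14*0.27 = 1.1698
Denominator = 1 + 0.27 = 1.27
Vr = 2878 * 1.1698 / 1.27 = 2650.93 m/s

2650.93


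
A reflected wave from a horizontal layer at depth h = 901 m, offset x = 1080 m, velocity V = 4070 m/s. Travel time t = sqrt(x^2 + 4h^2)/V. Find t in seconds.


x^2 + 4h^2 = 1080^2 + 4*901^2 = 1166400 + 3247204 = 4413604
sqrt(4413604) = 2100.8579
t = 2100.8579 / 4070 = 0.5162 s

0.5162


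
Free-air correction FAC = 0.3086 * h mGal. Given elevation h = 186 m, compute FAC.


FAC = 0.3086 * h
= 0.3086 * 186
= 57.3996 mGal

57.3996


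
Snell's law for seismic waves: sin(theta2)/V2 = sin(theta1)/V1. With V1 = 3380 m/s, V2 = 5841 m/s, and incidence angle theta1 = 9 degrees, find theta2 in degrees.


sin(theta1) = sin(9 deg) = 0.156434
sin(theta2) = V2/V1 * sin(theta1) = 5841/3380 * 0.156434 = 0.270335
theta2 = arcsin(0.270335) = 15.6842 degrees

15.6842


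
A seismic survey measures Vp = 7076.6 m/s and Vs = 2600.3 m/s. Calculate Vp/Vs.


Vp/Vs = 7076.6 / 2600.3
= 2.7215

2.7215


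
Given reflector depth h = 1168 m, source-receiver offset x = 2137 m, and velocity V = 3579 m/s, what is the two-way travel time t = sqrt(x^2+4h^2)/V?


x^2 + 4h^2 = 2137^2 + 4*1168^2 = 4566769 + 5456896 = 10023665
sqrt(10023665) = 3166.0172
t = 3166.0172 / 3579 = 0.8846 s

0.8846


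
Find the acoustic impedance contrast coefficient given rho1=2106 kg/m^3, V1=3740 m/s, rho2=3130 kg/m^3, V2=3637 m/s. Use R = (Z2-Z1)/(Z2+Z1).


Z1 = 2106 * 3740 = 7876440
Z2 = 3130 * 3637 = 11383810
R = (11383810 - 7876440) / (11383810 + 7876440) = 3507370 / 19260250 = 0.1821

0.1821


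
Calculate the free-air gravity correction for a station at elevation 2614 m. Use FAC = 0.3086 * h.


FAC = 0.3086 * h
= 0.3086 * 2614
= 806.6804 mGal

806.6804


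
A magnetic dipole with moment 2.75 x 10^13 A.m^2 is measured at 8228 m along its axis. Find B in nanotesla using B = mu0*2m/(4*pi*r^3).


m = 2.75 x 10^13 = 27500000000000 A.m^2
2m = 55000000000000 A.m^2
r^3 = 8228^3 = 557035468352
B = (4pi*10^-7) * 55000000000000 / (4*pi * 557035468352) * 1e9
= 69115038.378975 / 6999914140654.37 * 1e9
= 9873.698 nT

9873.698


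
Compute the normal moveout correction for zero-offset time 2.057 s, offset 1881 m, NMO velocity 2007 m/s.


x/Vnmo = 1881/2007 = 0.93722
(x/Vnmo)^2 = 0.878381
t0^2 = 4.231249
sqrt(4.231249 + 0.878381) = 2.260449
dt = 2.260449 - 2.057 = 0.203449

0.203449


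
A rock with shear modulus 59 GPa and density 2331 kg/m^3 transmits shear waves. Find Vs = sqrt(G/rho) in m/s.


Convert G to Pa: G = 59e9 Pa
Compute G/rho = 59e9 / 2331 = 25311025.311
Vs = sqrt(25311025.311) = 5031.01 m/s

5031.01


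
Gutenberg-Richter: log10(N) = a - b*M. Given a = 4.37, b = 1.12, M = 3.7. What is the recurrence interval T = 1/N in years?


log10(N) = 4.37 - 1.12*3.7 = 0.226
N = 10^0.226 = 1.682674
T = 1/N = 1/1.682674 = 0.5943 years

0.5943


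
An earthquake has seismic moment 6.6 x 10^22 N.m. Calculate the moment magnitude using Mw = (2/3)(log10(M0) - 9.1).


log10(M0) = log10(6.6 x 10^22) = 22.8195
Mw = 2/3 * (22.8195 - 9.1)
= 2/3 * 13.7195
= 9.15

9.15


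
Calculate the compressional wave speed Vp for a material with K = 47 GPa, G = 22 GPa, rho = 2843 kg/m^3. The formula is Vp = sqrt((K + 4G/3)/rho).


First compute the effective modulus:
K + 4G/3 = 47e9 + 4*22e9/3 = 76333333333.33 Pa
Then divide by density:
76333333333.33 / 2843 = 26849572.0483 Pa/(kg/m^3)
Take the square root:
Vp = sqrt(26849572.0483) = 5181.66 m/s

5181.66


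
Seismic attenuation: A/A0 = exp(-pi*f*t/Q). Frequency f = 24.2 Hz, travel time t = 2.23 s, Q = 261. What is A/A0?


pi*f*t/Q = pi*24.2*2.23/261 = 0.649575
A/A0 = exp(-0.649575) = 0.522267

0.522267


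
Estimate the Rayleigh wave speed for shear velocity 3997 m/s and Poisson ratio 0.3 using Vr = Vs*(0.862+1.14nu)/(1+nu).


Numerator factor = 0.862 + 1.14*0.3 = 1.204
Denominator = 1 + 0.3 = 1.3
Vr = 3997 * 1.204 / 1.3 = 3701.84 m/s

3701.84


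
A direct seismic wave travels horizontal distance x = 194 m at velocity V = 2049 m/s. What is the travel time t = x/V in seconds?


t = x / V
= 194 / 2049
= 0.0947 s

0.0947


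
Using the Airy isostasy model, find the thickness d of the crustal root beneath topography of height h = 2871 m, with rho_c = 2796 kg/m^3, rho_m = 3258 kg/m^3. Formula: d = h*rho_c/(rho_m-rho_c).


rho_m - rho_c = 3258 - 2796 = 462
d = 2871 * 2796 / 462
= 8027316 / 462
= 17375.14 m

17375.14


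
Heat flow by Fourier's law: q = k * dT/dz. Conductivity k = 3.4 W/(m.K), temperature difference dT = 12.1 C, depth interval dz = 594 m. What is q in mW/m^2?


q = k * dT / dz * 1000
= 3.4 * 12.1 / 594 * 1000
= 0.069259 * 1000
= 69.2593 mW/m^2

69.2593


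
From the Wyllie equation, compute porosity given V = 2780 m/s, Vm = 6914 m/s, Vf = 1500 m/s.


1/V - 1/Vm = 1/2780 - 1/6914 = 0.00021508
1/Vf - 1/Vm = 1/1500 - 1/6914 = 0.00052203
phi = 0.00021508 / 0.00052203 = 0.412

0.412


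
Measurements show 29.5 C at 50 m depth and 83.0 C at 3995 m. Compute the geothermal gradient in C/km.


dT = 83.0 - 29.5 = 53.5 C
dz = 3995 - 50 = 3945 m
gradient = dT/dz * 1000 = 53.5/3945 * 1000 = 13.5615 C/km

13.5615


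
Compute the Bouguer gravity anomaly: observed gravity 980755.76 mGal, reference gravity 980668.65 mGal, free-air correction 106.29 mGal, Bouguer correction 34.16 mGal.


BA = g_obs - g_ref + FAC - BC
= 980755.76 - 980668.65 + 106.29 - 34.16
= 159.24 mGal

159.24


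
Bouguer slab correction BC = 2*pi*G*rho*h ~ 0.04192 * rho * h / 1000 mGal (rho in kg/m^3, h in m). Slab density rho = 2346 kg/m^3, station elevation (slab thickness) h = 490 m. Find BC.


BC = 0.04192 * rho * h / 1000
= 0.04192 * 2346 * 490 / 1000
= 48.1887 mGal

48.1887


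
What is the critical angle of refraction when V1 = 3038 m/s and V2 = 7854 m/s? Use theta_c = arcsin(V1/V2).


V1/V2 = 3038/7854 = 0.386809
theta_c = arcsin(0.386809) = 22.7561 degrees

22.7561


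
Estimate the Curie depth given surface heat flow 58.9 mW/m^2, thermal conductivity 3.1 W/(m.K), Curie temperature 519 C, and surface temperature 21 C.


T_Curie - T_surf = 519 - 21 = 498 C
Convert q to W/m^2: 58.9 mW/m^2 = 0.0589 W/m^2
d = 498 * 3.1 / 0.0589 = 26210.53 m

26210.53


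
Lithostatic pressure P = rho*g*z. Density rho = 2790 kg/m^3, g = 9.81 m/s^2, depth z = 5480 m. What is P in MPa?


P = rho * g * z / 1e6
= 2790 * 9.81 * 5480 / 1e6
= 149987052.0 / 1e6
= 149.9871 MPa

149.9871


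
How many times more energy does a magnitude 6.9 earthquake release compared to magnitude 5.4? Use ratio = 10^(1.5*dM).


M2 - M1 = 6.9 - 5.4 = 1.5
1.5 * 1.5 = 2.25
ratio = 10^2.25 = 177.83

177.83


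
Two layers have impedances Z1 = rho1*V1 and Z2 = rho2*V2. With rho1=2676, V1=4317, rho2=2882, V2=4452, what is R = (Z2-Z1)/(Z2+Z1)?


Z1 = 2676 * 4317 = 11552292
Z2 = 2882 * 4452 = 12830664
R = (12830664 - 11552292) / (12830664 + 11552292) = 1278372 / 24382956 = 0.0524

0.0524


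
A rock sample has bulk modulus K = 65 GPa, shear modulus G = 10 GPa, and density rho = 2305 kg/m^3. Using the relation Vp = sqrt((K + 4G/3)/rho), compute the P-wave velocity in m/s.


First compute the effective modulus:
K + 4G/3 = 65e9 + 4*10e9/3 = 78333333333.33 Pa
Then divide by density:
78333333333.33 / 2305 = 33984092.5524 Pa/(kg/m^3)
Take the square root:
Vp = sqrt(33984092.5524) = 5829.59 m/s

5829.59


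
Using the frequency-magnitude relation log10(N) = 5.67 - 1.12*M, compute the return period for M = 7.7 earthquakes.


log10(N) = 5.67 - 1.12*7.7 = -2.954
N = 10^-2.954 = 0.001112
T = 1/N = 1/0.001112 = 899.4976 years

899.4976


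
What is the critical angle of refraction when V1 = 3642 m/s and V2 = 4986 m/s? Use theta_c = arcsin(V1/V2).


V1/V2 = 3642/4986 = 0.730445
theta_c = arcsin(0.730445) = 46.9237 degrees

46.9237


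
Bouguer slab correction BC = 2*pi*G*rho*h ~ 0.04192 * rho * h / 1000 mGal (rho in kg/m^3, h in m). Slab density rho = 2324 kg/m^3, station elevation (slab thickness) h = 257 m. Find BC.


BC = 0.04192 * rho * h / 1000
= 0.04192 * 2324 * 257 / 1000
= 25.0375 mGal

25.0375


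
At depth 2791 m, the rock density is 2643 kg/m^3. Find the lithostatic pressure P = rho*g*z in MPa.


P = rho * g * z / 1e6
= 2643 * 9.81 * 2791 / 1e6
= 72364573.53 / 1e6
= 72.3646 MPa

72.3646


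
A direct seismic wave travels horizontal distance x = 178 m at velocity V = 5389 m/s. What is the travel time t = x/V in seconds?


t = x / V
= 178 / 5389
= 0.033 s

0.033


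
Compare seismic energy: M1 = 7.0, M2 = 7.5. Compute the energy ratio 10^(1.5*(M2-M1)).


M2 - M1 = 7.5 - 7.0 = 0.5
1.5 * 0.5 = 0.75
ratio = 10^0.75 = 5.62

5.62


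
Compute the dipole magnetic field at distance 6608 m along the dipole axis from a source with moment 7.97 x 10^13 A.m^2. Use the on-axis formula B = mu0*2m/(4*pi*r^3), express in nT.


m = 7.97 x 10^13 = 79700000000000 A.m^2
2m = 159400000000000 A.m^2
r^3 = 6608^3 = 288542707712
B = (4pi*10^-7) * 159400000000000 / (4*pi * 288542707712) * 1e9
= 200307947.592885 / 3625934603179.7 * 1e9
= 55243.122 nT

55243.122


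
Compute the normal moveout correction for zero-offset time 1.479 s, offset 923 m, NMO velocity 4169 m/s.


x/Vnmo = 923/4169 = 0.221396
(x/Vnmo)^2 = 0.049016
t0^2 = 2.187441
sqrt(2.187441 + 0.049016) = 1.495479
dt = 1.495479 - 1.479 = 0.016479

0.016479


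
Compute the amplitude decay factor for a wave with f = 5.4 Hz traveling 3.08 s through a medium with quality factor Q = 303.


pi*f*t/Q = pi*5.4*3.08/303 = 0.172445
A/A0 = exp(-0.172445) = 0.841604

0.841604


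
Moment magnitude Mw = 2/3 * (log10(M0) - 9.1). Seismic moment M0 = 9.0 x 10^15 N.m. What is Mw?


log10(M0) = log10(9.0 x 10^15) = 15.9542
Mw = 2/3 * (15.9542 - 9.1)
= 2/3 * 6.8542
= 4.57

4.57


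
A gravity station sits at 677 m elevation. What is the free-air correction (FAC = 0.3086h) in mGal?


FAC = 0.3086 * h
= 0.3086 * 677
= 208.9222 mGal

208.9222


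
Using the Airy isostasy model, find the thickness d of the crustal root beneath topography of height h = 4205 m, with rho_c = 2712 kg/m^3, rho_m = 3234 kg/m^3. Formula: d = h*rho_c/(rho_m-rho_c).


rho_m - rho_c = 3234 - 2712 = 522
d = 4205 * 2712 / 522
= 11403960 / 522
= 21846.67 m

21846.67


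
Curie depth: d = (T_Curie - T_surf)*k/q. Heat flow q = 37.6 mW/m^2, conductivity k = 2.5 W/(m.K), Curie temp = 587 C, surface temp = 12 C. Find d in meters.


T_Curie - T_surf = 587 - 12 = 575 C
Convert q to W/m^2: 37.6 mW/m^2 = 0.0376 W/m^2
d = 575 * 2.5 / 0.0376 = 38231.38 m

38231.38


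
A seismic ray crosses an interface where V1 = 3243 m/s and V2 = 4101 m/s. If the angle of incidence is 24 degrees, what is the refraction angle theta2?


sin(theta1) = sin(24 deg) = 0.406737
sin(theta2) = V2/V1 * sin(theta1) = 4101/3243 * 0.406737 = 0.514347
theta2 = arcsin(0.514347) = 30.9538 degrees

30.9538


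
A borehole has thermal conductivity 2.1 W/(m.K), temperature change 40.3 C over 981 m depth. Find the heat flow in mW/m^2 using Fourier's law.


q = k * dT / dz * 1000
= 2.1 * 40.3 / 981 * 1000
= 0.086269 * 1000
= 86.2691 mW/m^2

86.2691


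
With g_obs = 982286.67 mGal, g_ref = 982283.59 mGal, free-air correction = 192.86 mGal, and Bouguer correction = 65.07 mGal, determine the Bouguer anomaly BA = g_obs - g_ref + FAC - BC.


BA = g_obs - g_ref + FAC - BC
= 982286.67 - 982283.59 + 192.86 - 65.07
= 130.87 mGal

130.87


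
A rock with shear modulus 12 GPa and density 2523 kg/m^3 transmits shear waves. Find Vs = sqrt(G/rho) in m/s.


Convert G to Pa: G = 12e9 Pa
Compute G/rho = 12e9 / 2523 = 4756242.5684
Vs = sqrt(4756242.5684) = 2180.88 m/s

2180.88


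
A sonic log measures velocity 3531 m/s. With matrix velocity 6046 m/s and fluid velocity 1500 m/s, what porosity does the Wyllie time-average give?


1/V - 1/Vm = 1/3531 - 1/6046 = 0.00011781
1/Vf - 1/Vm = 1/1500 - 1/6046 = 0.00050127
phi = 0.00011781 / 0.00050127 = 0.235

0.235


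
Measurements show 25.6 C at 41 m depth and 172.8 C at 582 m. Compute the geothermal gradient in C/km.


dT = 172.8 - 25.6 = 147.2 C
dz = 582 - 41 = 541 m
gradient = dT/dz * 1000 = 147.2/541 * 1000 = 272.0887 C/km

272.0887


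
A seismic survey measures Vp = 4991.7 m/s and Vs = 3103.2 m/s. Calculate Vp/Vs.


Vp/Vs = 4991.7 / 3103.2
= 1.6086

1.6086


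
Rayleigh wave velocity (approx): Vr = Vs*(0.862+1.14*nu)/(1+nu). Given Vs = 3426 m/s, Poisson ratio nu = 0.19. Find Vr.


Numerator factor = 0.862 + 1.14*0.19 = 1.0786
Denominator = 1 + 0.19 = 1.19
Vr = 3426 * 1.0786 / 1.19 = 3105.28 m/s

3105.28


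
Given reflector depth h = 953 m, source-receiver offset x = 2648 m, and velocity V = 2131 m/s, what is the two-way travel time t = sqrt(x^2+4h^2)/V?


x^2 + 4h^2 = 2648^2 + 4*953^2 = 7011904 + 3632836 = 10644740
sqrt(10644740) = 3262.6278
t = 3262.6278 / 2131 = 1.531 s

1.531


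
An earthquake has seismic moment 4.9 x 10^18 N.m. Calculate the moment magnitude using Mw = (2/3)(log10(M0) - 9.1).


log10(M0) = log10(4.9 x 10^18) = 18.6902
Mw = 2/3 * (18.6902 - 9.1)
= 2/3 * 9.5902
= 6.39

6.39


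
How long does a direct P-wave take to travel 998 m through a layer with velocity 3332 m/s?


t = x / V
= 998 / 3332
= 0.2995 s

0.2995


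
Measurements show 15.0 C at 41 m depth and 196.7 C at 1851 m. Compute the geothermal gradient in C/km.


dT = 196.7 - 15.0 = 181.7 C
dz = 1851 - 41 = 1810 m
gradient = dT/dz * 1000 = 181.7/1810 * 1000 = 100.3867 C/km

100.3867


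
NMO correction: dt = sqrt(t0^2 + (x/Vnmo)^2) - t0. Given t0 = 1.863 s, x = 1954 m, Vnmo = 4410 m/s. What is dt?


x/Vnmo = 1954/4410 = 0.443084
(x/Vnmo)^2 = 0.196323
t0^2 = 3.470769
sqrt(3.470769 + 0.196323) = 1.914965
dt = 1.914965 - 1.863 = 0.051965

0.051965


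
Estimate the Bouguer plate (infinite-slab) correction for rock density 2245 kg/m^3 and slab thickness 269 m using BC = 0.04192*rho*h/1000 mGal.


BC = 0.04192 * rho * h / 1000
= 0.04192 * 2245 * 269 / 1000
= 25.3157 mGal

25.3157


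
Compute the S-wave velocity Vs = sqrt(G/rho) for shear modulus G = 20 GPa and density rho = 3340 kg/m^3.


Convert G to Pa: G = 20e9 Pa
Compute G/rho = 20e9 / 3340 = 5988023.9521
Vs = sqrt(5988023.9521) = 2447.04 m/s

2447.04


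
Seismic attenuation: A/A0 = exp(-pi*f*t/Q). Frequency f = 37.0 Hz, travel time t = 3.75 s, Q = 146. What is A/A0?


pi*f*t/Q = pi*37.0*3.75/146 = 2.985589
A/A0 = exp(-2.985589) = 0.05051

0.05051


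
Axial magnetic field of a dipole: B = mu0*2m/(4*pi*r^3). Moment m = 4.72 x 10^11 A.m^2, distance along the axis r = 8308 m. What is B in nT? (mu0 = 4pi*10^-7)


m = 4.72 x 10^11 = 472000000000 A.m^2
2m = 944000000000 A.m^2
r^3 = 8308^3 = 573441954112
B = (4pi*10^-7) * 944000000000 / (4*pi * 573441954112) * 1e9
= 1186265.385996 / 7206084121193.74 * 1e9
= 164.62 nT

164.62


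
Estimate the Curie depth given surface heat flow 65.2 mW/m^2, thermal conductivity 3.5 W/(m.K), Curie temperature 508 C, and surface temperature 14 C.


T_Curie - T_surf = 508 - 14 = 494 C
Convert q to W/m^2: 65.2 mW/m^2 = 0.0652 W/m^2
d = 494 * 3.5 / 0.0652 = 26518.4 m

26518.4


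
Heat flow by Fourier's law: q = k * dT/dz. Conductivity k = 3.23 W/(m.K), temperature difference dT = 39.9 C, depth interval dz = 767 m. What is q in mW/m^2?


q = k * dT / dz * 1000
= 3.23 * 39.9 / 767 * 1000
= 0.168027 * 1000
= 168.0274 mW/m^2

168.0274


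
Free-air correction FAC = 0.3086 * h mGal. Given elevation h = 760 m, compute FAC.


FAC = 0.3086 * h
= 0.3086 * 760
= 234.536 mGal

234.536


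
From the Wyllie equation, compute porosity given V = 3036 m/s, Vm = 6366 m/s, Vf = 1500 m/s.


1/V - 1/Vm = 1/3036 - 1/6366 = 0.0001723
1/Vf - 1/Vm = 1/1500 - 1/6366 = 0.00050958
phi = 0.0001723 / 0.00050958 = 0.3381

0.3381


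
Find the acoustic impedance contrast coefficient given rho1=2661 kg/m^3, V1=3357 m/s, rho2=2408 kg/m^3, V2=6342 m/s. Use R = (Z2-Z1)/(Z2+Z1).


Z1 = 2661 * 3357 = 8932977
Z2 = 2408 * 6342 = 15271536
R = (15271536 - 8932977) / (15271536 + 8932977) = 6338559 / 24204513 = 0.2619

0.2619


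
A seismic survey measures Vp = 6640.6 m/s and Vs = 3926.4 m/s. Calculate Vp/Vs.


Vp/Vs = 6640.6 / 3926.4
= 1.6913

1.6913


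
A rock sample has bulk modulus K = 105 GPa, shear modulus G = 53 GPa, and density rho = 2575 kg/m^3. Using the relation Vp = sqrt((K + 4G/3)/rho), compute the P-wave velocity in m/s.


First compute the effective modulus:
K + 4G/3 = 105e9 + 4*53e9/3 = 175666666666.67 Pa
Then divide by density:
175666666666.67 / 2575 = 68220064.7249 Pa/(kg/m^3)
Take the square root:
Vp = sqrt(68220064.7249) = 8259.54 m/s

8259.54


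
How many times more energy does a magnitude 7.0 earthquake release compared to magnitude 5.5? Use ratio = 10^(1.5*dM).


M2 - M1 = 7.0 - 5.5 = 1.5
1.5 * 1.5 = 2.25
ratio = 10^2.25 = 177.83

177.83


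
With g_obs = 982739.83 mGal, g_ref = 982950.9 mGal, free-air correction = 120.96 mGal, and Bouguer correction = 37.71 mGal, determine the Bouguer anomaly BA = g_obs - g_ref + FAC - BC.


BA = g_obs - g_ref + FAC - BC
= 982739.83 - 982950.9 + 120.96 - 37.71
= -127.82 mGal

-127.82


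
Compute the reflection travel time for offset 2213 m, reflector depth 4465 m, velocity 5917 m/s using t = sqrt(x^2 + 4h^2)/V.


x^2 + 4h^2 = 2213^2 + 4*4465^2 = 4897369 + 79744900 = 84642269
sqrt(84642269) = 9200.1233
t = 9200.1233 / 5917 = 1.5549 s

1.5549


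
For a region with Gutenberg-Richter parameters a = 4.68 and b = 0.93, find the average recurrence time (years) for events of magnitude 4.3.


log10(N) = 4.68 - 0.93*4.3 = 0.681
N = 10^0.681 = 4.797334
T = 1/N = 1/4.797334 = 0.2084 years

0.2084


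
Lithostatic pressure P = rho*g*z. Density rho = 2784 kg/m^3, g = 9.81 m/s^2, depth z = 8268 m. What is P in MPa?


P = rho * g * z / 1e6
= 2784 * 9.81 * 8268 / 1e6
= 225807678.72 / 1e6
= 225.8077 MPa

225.8077


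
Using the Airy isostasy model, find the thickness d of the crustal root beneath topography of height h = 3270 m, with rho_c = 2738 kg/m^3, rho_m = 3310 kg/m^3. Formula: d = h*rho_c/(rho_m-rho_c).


rho_m - rho_c = 3310 - 2738 = 572
d = 3270 * 2738 / 572
= 8953260 / 572
= 15652.55 m

15652.55


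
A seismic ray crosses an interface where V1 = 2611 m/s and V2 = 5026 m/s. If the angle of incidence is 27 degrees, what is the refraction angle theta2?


sin(theta1) = sin(27 deg) = 0.45399
sin(theta2) = V2/V1 * sin(theta1) = 5026/2611 * 0.45399 = 0.873901
theta2 = arcsin(0.873901) = 60.9152 degrees

60.9152


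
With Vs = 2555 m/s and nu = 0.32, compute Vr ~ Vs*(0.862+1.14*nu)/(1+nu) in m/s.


Numerator factor = 0.862 + 1.14*0.32 = 1.2268
Denominator = 1 + 0.32 = 1.32
Vr = 2555 * 1.2268 / 1.32 = 2374.6 m/s

2374.6


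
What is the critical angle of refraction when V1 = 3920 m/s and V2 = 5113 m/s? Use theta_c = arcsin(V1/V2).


V1/V2 = 3920/5113 = 0.766673
theta_c = arcsin(0.766673) = 50.0561 degrees

50.0561


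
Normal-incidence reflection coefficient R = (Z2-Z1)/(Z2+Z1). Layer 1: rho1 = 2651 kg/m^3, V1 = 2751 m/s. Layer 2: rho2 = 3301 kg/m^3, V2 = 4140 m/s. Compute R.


Z1 = 2651 * 2751 = 7292901
Z2 = 3301 * 4140 = 13666140
R = (13666140 - 7292901) / (13666140 + 7292901) = 6373239 / 20959041 = 0.3041

0.3041
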